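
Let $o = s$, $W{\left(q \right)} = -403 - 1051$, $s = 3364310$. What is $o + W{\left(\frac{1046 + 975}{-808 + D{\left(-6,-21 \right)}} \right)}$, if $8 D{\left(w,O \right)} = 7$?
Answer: $3362856$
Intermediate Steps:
$D{\left(w,O \right)} = \frac{7}{8}$ ($D{\left(w,O \right)} = \frac{1}{8} \cdot 7 = \frac{7}{8}$)
$W{\left(q \right)} = -1454$
$o = 3364310$
$o + W{\left(\frac{1046 + 975}{-808 + D{\left(-6,-21 \right)}} \right)} = 3364310 - 1454 = 3362856$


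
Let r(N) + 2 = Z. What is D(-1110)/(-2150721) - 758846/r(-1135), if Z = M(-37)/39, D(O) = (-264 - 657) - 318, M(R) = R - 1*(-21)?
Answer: 10608429201190/33694629 ≈ 3.1484e+5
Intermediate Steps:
M(R) = 21 + R (M(R) = R + 21 = 21 + R)
D(O) = -1239 (D(O) = -921 - 318 = -1239)
Z = -16/39 (Z = (21 - 37)/39 = -16*1/39 = -16/39 ≈ -0.41026)
r(N) = -94/39 (r(N) = -2 - 16/39 = -94/39)
D(-1110)/(-2150721) - 758846/r(-1135) = -1239/(-2150721) - 758846/(-94/39) = -1239*(-1/2150721) - 758846*(-39/94) = 413/716907 + 14797497/47 = 10608429201190/33694629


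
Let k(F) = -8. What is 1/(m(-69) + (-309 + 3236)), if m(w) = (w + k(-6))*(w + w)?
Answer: 1/13553 ≈ 7.3784e-5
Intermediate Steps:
m(w) = 2*w*(-8 + w) (m(w) = (w - 8)*(w + w) = (-8 + w)*(2*w) = 2*w*(-8 + w))
1/(m(-69) + (-309 + 3236)) = 1/(2*(-69)*(-8 - 69) + (-309 + 3236)) = 1/(2*(-69)*(-77) + 2927) = 1/(10626 + 2927) = 1/13553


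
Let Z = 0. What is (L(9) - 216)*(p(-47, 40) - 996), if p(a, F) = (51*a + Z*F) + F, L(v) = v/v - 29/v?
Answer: 6585292/9 ≈ 7.3170e+5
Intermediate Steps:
L(v) = 1 - 29/v
p(a, F) = F + 51*a (p(a, F) = (51*a + 0*F) + F = (51*a + 0) + F = 51*a + F = F + 51*a)
(L(9) - 216)*(p(-47, 40) - 996) = ((-29 + 9)/9 - 216)*((40 + 51*(-47)) - 996) = ((⅑)*(-20) - 216)*((40 - 2397) - 996) = (-20/9 - 216)*(-2357 - 996) = -1964/9*(-3353) = 6585292/9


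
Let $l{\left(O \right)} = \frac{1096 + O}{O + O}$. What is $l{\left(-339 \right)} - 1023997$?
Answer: $- \frac{694270723}{678} \approx -1.024 \cdot 10^{6}$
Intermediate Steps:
$l{\left(O \right)} = \frac{1096 + O}{2 O}$
$l{\left(-339 \right)} - 1023997 = \frac{1096 - 339}{2 \left(-339\right)} - 1023997 = \frac{1}{2} \left(- \frac{1}{339}\right) 757 - 1023997 = - \frac{757}{678} - 1023997 = - \frac{694270723}{678}$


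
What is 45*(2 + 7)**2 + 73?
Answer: 3718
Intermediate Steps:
45*(2 + 7)**2 + 73 = 45*9**2 + 73 = 45*81 + 73 = 3645 + 73 = 3718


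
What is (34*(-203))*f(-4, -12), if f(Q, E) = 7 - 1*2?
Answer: -34510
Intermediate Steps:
f(Q, E) = 5 (f(Q, E) = 7 - 2 = 5)
(34*(-203))*f(-4, -12) = (34*(-203))*5 = -6902*5 = -34510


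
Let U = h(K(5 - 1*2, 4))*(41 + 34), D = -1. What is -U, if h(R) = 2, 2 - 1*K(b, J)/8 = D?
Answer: -150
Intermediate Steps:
K(b, J) = 24 (K(b, J) = 16 - 8*(-1) = 16 + 8 = 24)
U = 150 (U = 2*(41 + 34) = 2*75 = 150)
-U = -1*150 = -150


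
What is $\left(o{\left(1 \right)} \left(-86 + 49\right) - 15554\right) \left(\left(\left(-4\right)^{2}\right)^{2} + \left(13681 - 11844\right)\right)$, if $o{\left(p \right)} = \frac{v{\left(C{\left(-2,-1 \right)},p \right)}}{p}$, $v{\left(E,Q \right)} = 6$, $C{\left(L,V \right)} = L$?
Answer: $-33019168$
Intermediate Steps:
$o{\left(p \right)} = \frac{6}{p}$
$\left(o{\left(1 \right)} \left(-86 + 49\right) - 15554\right) \left(\left(\left(-4\right)^{2}\right)^{2} + \left(13681 - 11844\right)\right) = \left(\frac{6}{1} \left(-86 + 49\right) - 15554\right) \left(\left(\left(-4\right)^{2}\right)^{2} + \left(13681 - 11844\right)\right) = \left(6 \cdot 1 \left(-37\right) - 15554\right) \left(16^{2} + 1837\right) = \left(6 \left(-37\right) - 15554\right) \left(256 + 1837\right) = \left(-222 - 15554\right) 2093 = \left(-15776\right) 2093 = -33019168$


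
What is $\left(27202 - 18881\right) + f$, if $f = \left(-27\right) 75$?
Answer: $6296$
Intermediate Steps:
$f = -2025$
$\left(27202 - 18881\right) + f = \left(27202 - 18881\right) - 2025 = 8321 - 2025 = 6296$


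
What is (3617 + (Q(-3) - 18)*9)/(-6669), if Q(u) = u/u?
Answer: -3464/6669 ≈ -0.51942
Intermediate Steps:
Q(u) = 1
(3617 + (Q(-3) - 18)*9)/(-6669) = (3617 + (1 - 18)*9)/(-6669) = (3617 - 17*9)*(-1/6669) = (3617 - 153)*(-1/6669) = 3464*(-1/6669) = -3464/6669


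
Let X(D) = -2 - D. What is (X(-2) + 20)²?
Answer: 400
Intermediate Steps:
(X(-2) + 20)² = ((-2 - 1*(-2)) + 20)² = ((-2 + 2) + 20)² = (0 + 20)² = 20² = 400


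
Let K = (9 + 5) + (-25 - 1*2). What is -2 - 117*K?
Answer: 1519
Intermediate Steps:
K = -13 (K = 14 + (-25 - 2) = 14 - 27 = -13)
-2 - 117*K = -2 - 117*(-13) = -2 + 1521 = 1519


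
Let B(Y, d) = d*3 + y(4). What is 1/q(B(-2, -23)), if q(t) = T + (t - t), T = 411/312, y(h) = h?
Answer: 104/137 ≈ 0.75912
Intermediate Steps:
T = 137/104 (T = 411*(1/312) = 137/104 ≈ 1.3173)
B(Y, d) = 4 + 3*d (B(Y, d) = d*3 + 4 = 3*d + 4 = 4 + 3*d)
q(t) = 137/104 (q(t) = 137/104 + (t - t) = 137/104 + 0 = 137/104)
1/q(B(-2, -23)) = 1/(137/104) = 104/137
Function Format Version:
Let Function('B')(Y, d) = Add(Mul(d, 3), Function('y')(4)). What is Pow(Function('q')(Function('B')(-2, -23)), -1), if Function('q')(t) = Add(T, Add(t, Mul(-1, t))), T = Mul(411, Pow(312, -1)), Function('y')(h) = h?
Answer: Rational(104, 137) ≈ 0.75912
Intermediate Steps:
T = Rational(137, 104) (T = Mul(411, Rational(1, 312)) = Rational(137, 104) ≈ 1.3173)
Function('B')(Y, d) = Add(4, Mul(3, d)) (Function('B')(Y, d) = Add(Mul(d, 3), 4) = Add(Mul(3, d), 4) = Add(4, Mul(3, d)))
Function('q')(t) = Rational(137, 104) (Function('q')(t) = Add(Rational(137, 104), Add(t, Mul(-1, t))) = Add(Rational(137, 104), 0) = Rational(137, 104))
Pow(Function('q')(Function('B')(-2, -23)), -1) = Pow(Rational(137, 104), -1) = Rational(104, 137)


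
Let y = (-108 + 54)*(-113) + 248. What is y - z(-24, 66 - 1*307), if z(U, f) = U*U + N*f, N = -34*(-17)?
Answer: 145072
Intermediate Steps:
N = 578
y = 6350 (y = -54*(-113) + 248 = 6102 + 248 = 6350)
z(U, f) = U² + 578*f (z(U, f) = U*U + 578*f = U² + 578*f)
y - z(-24, 66 - 1*307) = 6350 - ((-24)² + 578*(66 - 1*307)) = 6350 - (576 + 578*(66 - 307)) = 6350 - (576 + 578*(-241)) = 6350 - (576 - 139298) = 6350 - 1*(-138722) = 6350 + 138722 = 145072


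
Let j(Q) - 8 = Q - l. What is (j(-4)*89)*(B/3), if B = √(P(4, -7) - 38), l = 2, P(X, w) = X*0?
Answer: 178*I*√38/3 ≈ 365.76*I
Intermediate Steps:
P(X, w) = 0
B = I*√38 (B = √(0 - 38) = √(-38) = I*√38 ≈ 6.1644*I)
j(Q) = 6 + Q (j(Q) = 8 + (Q - 1*2) = 8 + (Q - 2) = 8 + (-2 + Q) = 6 + Q)
(j(-4)*89)*(B/3) = ((6 - 4)*89)*((I*√38)/3) = (2*89)*((I*√38)*(⅓)) = 178*(I*√38/3) = 178*I*√38/3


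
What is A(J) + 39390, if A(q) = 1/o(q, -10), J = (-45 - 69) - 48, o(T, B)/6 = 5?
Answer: 1181701/30 ≈ 39390.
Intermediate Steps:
o(T, B) = 30 (o(T, B) = 6*5 = 30)
J = -162 (J = -114 - 48 = -162)
A(q) = 1/30
A(J) + 39390 = 1/30 + 39390 = 1181701/30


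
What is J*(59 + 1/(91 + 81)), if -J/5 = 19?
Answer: -964155/172 ≈ -5605.6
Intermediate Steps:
J = -95 (J = -5*19 = -95)
J*(59 + 1/(91 + 81)) = -95*(59 + 1/(91 + 81)) = -95*(59 + 1/172) = -95*10149/172 = -964155/172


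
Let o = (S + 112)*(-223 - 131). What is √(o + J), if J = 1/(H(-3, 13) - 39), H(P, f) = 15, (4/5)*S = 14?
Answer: I*√6601398/12 ≈ 214.11*I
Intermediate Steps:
S = 35/2 (S = (5/4)*14 = 35/2 ≈ 17.500)
o = -45843 (o = (35/2 + 112)*(-223 - 131) = (259/2)*(-354) = -45843)
J = -1/24 (J = 1/(15 - 39) = 1/(-24) = -1/24 ≈ -0.041667)
√(o + J) = √(-45843 - 1/24) = √(-1100233/24) = I*√6601398/12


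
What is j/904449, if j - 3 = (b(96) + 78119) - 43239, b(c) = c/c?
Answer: 11628/301483 ≈ 0.038569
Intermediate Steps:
b(c) = 1
j = 34884 (j = 3 + ((1 + 78119) - 43239) = 3 + (78120 - 43239) = 3 + 34881 = 34884)
j/904449 = 34884/904449 = 34884*(1/904449) = 11628/301483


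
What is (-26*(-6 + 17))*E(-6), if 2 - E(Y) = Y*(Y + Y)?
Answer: 20020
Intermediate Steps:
E(Y) = 2 - 2*Y² (E(Y) = 2 - Y*(Y + Y) = 2 - Y*2*Y = 2 - 2*Y²)
(-26*(-6 + 17))*E(-6) = (-26*(-6 + 17))*(2 - 2*(-6)²) = (-26*11)*(2 - 2*36) = -286*(2 - 72) = -286*(-70) = 20020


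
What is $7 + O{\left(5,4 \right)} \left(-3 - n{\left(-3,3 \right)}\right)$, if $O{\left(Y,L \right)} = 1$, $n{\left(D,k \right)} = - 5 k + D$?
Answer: $22$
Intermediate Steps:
$n{\left(D,k \right)} = D - 5 k$
$7 + O{\left(5,4 \right)} \left(-3 - n{\left(-3,3 \right)}\right) = 7 + 1 \left(-3 - \left(-3 - 15\right)\right) = 7 + 1 \left(-3 - -18\right) = 7 + 1 \left(-3 + 18\right) = 7 + 1 \cdot 15 = 7 + 15 = 22$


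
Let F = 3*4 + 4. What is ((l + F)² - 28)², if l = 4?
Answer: 138384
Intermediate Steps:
F = 16 (F = 12 + 4 = 16)
((l + F)² - 28)² = ((4 + 16)² - 28)² = (20² - 28)² = (400 - 28)² = 372² = 138384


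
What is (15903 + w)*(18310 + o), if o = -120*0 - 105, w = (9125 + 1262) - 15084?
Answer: 204005230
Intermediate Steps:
w = -4697 (w = 10387 - 15084 = -4697)
o = -105 (o = -40*0 - 105 = 0 - 105 = -105)
(15903 + w)*(18310 + o) = (15903 - 4697)*(18310 - 105) = 11206*18205 = 204005230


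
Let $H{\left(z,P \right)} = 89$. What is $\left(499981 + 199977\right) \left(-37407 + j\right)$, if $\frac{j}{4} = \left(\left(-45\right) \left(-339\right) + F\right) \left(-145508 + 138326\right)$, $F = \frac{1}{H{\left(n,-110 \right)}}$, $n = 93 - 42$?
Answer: $- \frac{27303415634463738}{89} \approx -3.0678 \cdot 10^{14}$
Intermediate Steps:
$n = 51$
$F = \frac{1}{89} \approx 0.011236$
$j = - \frac{39003890688}{89}$ ($j = 4 \left(\left(-45\right) \left(-339\right) + \frac{1}{89}\right) \left(-145508 + 138326\right) = 4 \left(15255 + \frac{1}{89}\right) \left(-7182\right) = 4 \cdot \frac{1357696}{89} \left(-7182\right) = 4 \left(- \frac{9750972672}{89}\right) = - \frac{39003890688}{89} \approx -4.3825 \cdot 10^{8}$)
$\left(499981 + 199977\right) \left(-37407 + j\right) = \left(499981 + 199977\right) \left(-37407 - \frac{39003890688}{89}\right) = 699958 \left(- \frac{39007219911}{89}\right) = - \frac{27303415634463738}{89}$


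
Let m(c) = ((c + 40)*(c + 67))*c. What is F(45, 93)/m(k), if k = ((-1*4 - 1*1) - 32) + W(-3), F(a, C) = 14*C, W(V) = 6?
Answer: -7/54 ≈ -0.12963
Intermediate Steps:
k = -31 (k = ((-1*4 - 1*1) - 32) + 6 = ((-4 - 1) - 32) + 6 = (-5 - 32) + 6 = -37 + 6 = -31)
m(c) = c*(40 + c)*(67 + c) (m(c) = ((40 + c)*(67 + c))*c = c*(40 + c)*(67 + c))
F(45, 93)/m(k) = (14*93)/((-31*(2680 + (-31)**2 + 107*(-31)))) = 1302/((-31*(2680 + 961 - 3317))) = 1302/((-31*324)) = 1302/(-10044) = 1302*(-1/10044) = -7/54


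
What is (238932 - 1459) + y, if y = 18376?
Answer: 255849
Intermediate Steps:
(238932 - 1459) + y = (238932 - 1459) + 18376 = 237473 + 18376 = 255849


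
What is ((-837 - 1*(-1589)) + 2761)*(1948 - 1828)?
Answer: 421560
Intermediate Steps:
((-837 - 1*(-1589)) + 2761)*(1948 - 1828) = ((-837 + 1589) + 2761)*120 = (752 + 2761)*120 = 3513*120 = 421560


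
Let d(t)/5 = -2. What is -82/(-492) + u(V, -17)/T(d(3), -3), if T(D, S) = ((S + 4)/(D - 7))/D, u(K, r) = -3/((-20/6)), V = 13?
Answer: 919/6 ≈ 153.17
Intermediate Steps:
u(K, r) = 9/10 (u(K, r) = -3/((-20*⅙)) = -3/(-10/3) = -3*(-3/10) = 9/10)
d(t) = -10 (d(t) = 5*(-2) = -10)
T(D, S) = (4 + S)/(D*(-7 + D)) (T(D, S) = ((4 + S)/(-7 + D))/D = (4 + S)/(D*(-7 + D)))
-82/(-492) + u(V, -17)/T(d(3), -3) = -82/(-492) + 9/(10*(((4 - 3)/((-10)*(-7 - 10))))) = -82*(-1/492) + 9/(10*((-⅒*1/(-17)))) = ⅙ + 9/(10*((-⅒*(-1/17)*1))) = ⅙ + 9/(10*(1/170)) = ⅙ + (9/10)*170 = ⅙ + 153 = 919/6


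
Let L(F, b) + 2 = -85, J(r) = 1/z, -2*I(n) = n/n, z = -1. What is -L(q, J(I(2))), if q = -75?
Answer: 87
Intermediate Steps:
I(n) = -½ (I(n) = -n/(2*n) = -½*1 = -½)
J(r) = -1 (J(r) = 1/(-1) = -1)
L(F, b) = -87 (L(F, b) = -2 - 85 = -87)
-L(q, J(I(2))) = -1*(-87) = 87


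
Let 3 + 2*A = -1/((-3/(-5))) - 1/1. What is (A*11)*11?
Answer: -2057/6 ≈ -342.83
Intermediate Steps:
A = -17/6 (A = -3/2 + (-1/((-3/(-5))) - 1/1)/2 = -3/2 + (-1/((-3*(-⅕))) - 1*1)/2 = -3/2 + (-1/⅗ - 1)/2 = -3/2 + (-1*5/3 - 1)/2 = -3/2 + (-5/3 - 1)/2 = -3/2 + (½)*(-8/3) = -3/2 - 4/3 = -17/6 ≈ -2.8333)
(A*11)*11 = -17/6*11*11 = -187/6*11 = -2057/6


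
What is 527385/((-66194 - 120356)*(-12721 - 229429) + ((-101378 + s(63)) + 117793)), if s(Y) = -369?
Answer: 527385/45173098546 ≈ 1.1675e-5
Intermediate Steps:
527385/((-66194 - 120356)*(-12721 - 229429) + ((-101378 + s(63)) + 117793)) = 527385/((-66194 - 120356)*(-12721 - 229429) + ((-101378 - 369) + 117793)) = 527385/(-186550*(-242150) + (-101747 + 117793)) = 527385/(45173082500 + 16046) = 527385/45173098546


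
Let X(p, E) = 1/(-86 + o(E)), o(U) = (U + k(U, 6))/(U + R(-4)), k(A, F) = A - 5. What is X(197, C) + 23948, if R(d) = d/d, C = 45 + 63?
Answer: 219435415/9163 ≈ 23948.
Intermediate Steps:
C = 108
k(A, F) = -5 + A
R(d) = 1
o(U) = (-5 + 2*U)/(1 + U) (o(U) = (U + (-5 + U))/(U + 1) = (-5 + 2*U)/(1 + U))
X(p, E) = 1/(-86 + (-5 + 2*E)/(1 + E))
X(197, C) + 23948 = (-1 - 1*108)/(7*(13 + 12*108)) + 23948 = (-1 - 108)/(7*(13 + 1296)) + 23948 = (⅐)*(-109)/1309 + 23948 = (⅐)*(1/1309)*(-109) + 23948 = -109/9163 + 23948 = 219435415/9163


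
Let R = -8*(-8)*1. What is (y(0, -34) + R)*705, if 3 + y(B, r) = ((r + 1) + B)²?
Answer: 810750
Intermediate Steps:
y(B, r) = -3 + (1 + B + r)² (y(B, r) = -3 + ((r + 1) + B)² = -3 + ((1 + r) + B)² = -3 + (1 + B + r)²)
R = 64 (R = 64*1 = 64)
(y(0, -34) + R)*705 = ((-3 + (1 + 0 - 34)²) + 64)*705 = ((-3 + (-33)²) + 64)*705 = ((-3 + 1089) + 64)*705 = (1086 + 64)*705 = 1150*705 = 810750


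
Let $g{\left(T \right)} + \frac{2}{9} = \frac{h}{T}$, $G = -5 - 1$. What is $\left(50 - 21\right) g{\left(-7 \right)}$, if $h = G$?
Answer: $\frac{1160}{63} \approx 18.413$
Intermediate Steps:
$G = -6$ ($G = -5 - 1 = -6$)
$h = -6$
$g{\left(T \right)} = - \frac{2}{9} - \frac{6}{T}$
$\left(50 - 21\right) g{\left(-7 \right)} = \left(50 - 21\right) \left(- \frac{2}{9} - \frac{6}{-7}\right) = 29 \left(- \frac{2}{9} - - \frac{6}{7}\right) = 29 \left(- \frac{2}{9} + \frac{6}{7}\right) = 29 \cdot \frac{40}{63} = \frac{1160}{63}$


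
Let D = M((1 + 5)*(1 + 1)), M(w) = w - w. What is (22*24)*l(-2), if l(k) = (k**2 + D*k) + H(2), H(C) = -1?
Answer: 1584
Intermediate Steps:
M(w) = 0
D = 0
l(k) = -1 + k**2 (l(k) = (k**2 + 0*k) - 1 = (k**2 + 0) - 1 = k**2 - 1 = -1 + k**2)
(22*24)*l(-2) = (22*24)*(-1 + (-2)**2) = 528*(-1 + 4) = 528*3 = 1584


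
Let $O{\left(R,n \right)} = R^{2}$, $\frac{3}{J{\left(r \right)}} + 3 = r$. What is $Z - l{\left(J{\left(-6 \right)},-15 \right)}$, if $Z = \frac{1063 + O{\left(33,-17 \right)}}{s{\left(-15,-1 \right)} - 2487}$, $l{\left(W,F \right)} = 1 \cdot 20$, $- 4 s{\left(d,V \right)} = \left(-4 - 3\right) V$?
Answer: $- \frac{207708}{9955} \approx -20.865$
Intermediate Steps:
$J{\left(r \right)} = \frac{3}{-3 + r}$
$s{\left(d,V \right)} = \frac{7 V}{4}$ ($s{\left(d,V \right)} = - \frac{\left(-4 - 3\right) V}{4} = - \frac{\left(-7\right) V}{4} = \frac{7 V}{4}$)
$l{\left(W,F \right)} = 20$
$Z = - \frac{8608}{9955}$ ($Z = \frac{1063 + 33^{2}}{\frac{7}{4} \left(-1\right) - 2487} = \frac{1063 + 1089}{- \frac{7}{4} - 2487} = \frac{2152}{- \frac{9955}{4}} = 2152 \left(- \frac{4}{9955}\right) = - \frac{8608}{9955} \approx -0.86469$)
$Z - l{\left(J{\left(-6 \right)},-15 \right)} = - \frac{8608}{9955} - 20 = - \frac{207708}{9955}$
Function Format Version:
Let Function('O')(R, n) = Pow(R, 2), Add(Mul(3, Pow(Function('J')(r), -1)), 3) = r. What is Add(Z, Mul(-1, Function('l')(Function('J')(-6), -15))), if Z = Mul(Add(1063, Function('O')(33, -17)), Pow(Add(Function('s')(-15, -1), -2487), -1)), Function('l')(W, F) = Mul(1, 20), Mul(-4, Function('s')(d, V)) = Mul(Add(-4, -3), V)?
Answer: Rational(-207708, 9955) ≈ -20.865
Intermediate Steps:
Function('J')(r) = Mul(3, Pow(Add(-3, r), -1))
Function('s')(d, V) = Mul(Rational(7, 4), V) (Function('s')(d, V) = Mul(Rational(-1, 4), Mul(Add(-4, -3), V)) = Mul(Rational(-1, 4), Mul(-7, V)) = Mul(Rational(7, 4), V))
Function('l')(W, F) = 20
Z = Rational(-8608, 9955) (Z = Mul(Add(1063, Pow(33, 2)), Pow(Add(Mul(Rational(7, 4), -1), -2487), -1)) = Mul(Add(1063, 1089), Pow(Add(Rational(-7, 4), -2487), -1)) = Mul(2152, Pow(Rational(-9955, 4), -1)) = Mul(2152, Rational(-4, 9955)) = Rational(-8608, 9955) ≈ -0.86469)
Add(Z, Mul(-1, Function('l')(Function('J')(-6), -15))) = Add(Rational(-8608, 9955), Mul(-1, 20)) = Add(Rational(-8608, 9955), -20) = Rational(-207708, 9955)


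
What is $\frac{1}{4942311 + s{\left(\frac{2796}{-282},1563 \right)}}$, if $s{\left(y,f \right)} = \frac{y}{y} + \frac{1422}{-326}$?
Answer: $\frac{163}{805596145} \approx 2.0233 \cdot 10^{-7}$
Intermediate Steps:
$s{\left(y,f \right)} = - \frac{548}{163}$ ($s{\left(y,f \right)} = 1 + 1422 \left(- \frac{1}{326}\right) = 1 - \frac{711}{163} = - \frac{548}{163}$)
$\frac{1}{4942311 + s{\left(\frac{2796}{-282},1563 \right)}} = \frac{1}{4942311 - \frac{548}{163}} = \frac{1}{\frac{805596145}{163}} = \frac{163}{805596145}$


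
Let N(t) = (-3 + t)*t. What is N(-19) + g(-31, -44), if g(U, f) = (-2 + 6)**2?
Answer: 434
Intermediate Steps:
g(U, f) = 16 (g(U, f) = 4**2 = 16)
N(t) = t*(-3 + t)
N(-19) + g(-31, -44) = -19*(-3 - 19) + 16 = -19*(-22) + 16 = 418 + 16 = 434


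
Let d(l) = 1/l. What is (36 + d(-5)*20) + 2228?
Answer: 2260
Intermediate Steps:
d(l) = 1/l
(36 + d(-5)*20) + 2228 = (36 + 20/(-5)) + 2228 = (36 - ⅕*20) + 2228 = (36 - 4) + 2228 = 32 + 2228 = 2260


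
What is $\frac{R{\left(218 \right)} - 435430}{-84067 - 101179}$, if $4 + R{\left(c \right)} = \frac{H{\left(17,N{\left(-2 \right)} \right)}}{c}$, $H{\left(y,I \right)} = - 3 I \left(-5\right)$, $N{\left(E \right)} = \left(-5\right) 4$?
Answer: $\frac{23731228}{10095907} \approx 2.3506$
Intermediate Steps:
$N{\left(E \right)} = -20$
$H{\left(y,I \right)} = 15 I$
$R{\left(c \right)} = -4 - \frac{300}{c}$ ($R{\left(c \right)} = -4 + \frac{15 \left(-20\right)}{c} = -4 - \frac{300}{c}$)
$\frac{R{\left(218 \right)} - 435430}{-84067 - 101179} = \frac{\left(-4 - \frac{300}{218}\right) - 435430}{-84067 - 101179} = \frac{\left(-4 - \frac{150}{109}\right) - 435430}{-185246} = \left(\left(-4 - \frac{150}{109}\right) - 435430\right) \left(- \frac{1}{185246}\right) = \left(- \frac{586}{109} - 435430\right) \left(- \frac{1}{185246}\right) = \left(- \frac{47462456}{109}\right) \left(- \frac{1}{185246}\right) = \frac{23731228}{10095907}$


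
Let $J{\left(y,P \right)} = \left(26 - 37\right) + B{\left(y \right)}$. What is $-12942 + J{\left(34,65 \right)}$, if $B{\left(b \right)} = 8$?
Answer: $-12945$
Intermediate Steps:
$J{\left(y,P \right)} = -3$ ($J{\left(y,P \right)} = \left(26 - 37\right) + 8 = -11 + 8 = -3$)
$-12942 + J{\left(34,65 \right)} = -12942 - 3 = -12945$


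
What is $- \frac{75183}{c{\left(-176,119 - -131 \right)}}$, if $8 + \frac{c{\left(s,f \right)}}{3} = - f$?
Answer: $\frac{25061}{258} \approx 97.136$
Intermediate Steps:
$c{\left(s,f \right)} = -24 - 3 f$ ($c{\left(s,f \right)} = -24 + 3 \left(- f\right) = -24 - 3 f$)
$- \frac{75183}{c{\left(-176,119 - -131 \right)}} = - \frac{75183}{-24 - 3 \left(119 - -131\right)} = - \frac{75183}{-24 - 3 \left(119 + 131\right)} = - \frac{75183}{-24 - 750} = - \frac{75183}{-774} = \left(-75183\right) \left(- \frac{1}{774}\right) = \frac{25061}{258}$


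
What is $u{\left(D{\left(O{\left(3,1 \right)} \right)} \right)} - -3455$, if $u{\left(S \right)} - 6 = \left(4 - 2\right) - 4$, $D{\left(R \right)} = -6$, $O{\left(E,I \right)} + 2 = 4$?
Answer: $3459$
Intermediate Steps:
$O{\left(E,I \right)} = 2$ ($O{\left(E,I \right)} = -2 + 4 = 2$)
$u{\left(S \right)} = 4$ ($u{\left(S \right)} = 6 + \left(\left(4 - 2\right) - 4\right) = 6 + \left(2 - 4\right) = 6 - 2 = 4$)
$u{\left(D{\left(O{\left(3,1 \right)} \right)} \right)} - -3455 = 4 - -3455 = 4 + 3455 = 3459$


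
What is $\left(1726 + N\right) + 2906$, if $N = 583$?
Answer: $5215$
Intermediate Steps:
$\left(1726 + N\right) + 2906 = \left(1726 + 583\right) + 2906 = 2309 + 2906 = 5215$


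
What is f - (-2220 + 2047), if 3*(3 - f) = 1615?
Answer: -1087/3 ≈ -362.33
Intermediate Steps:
f = -1606/3 (f = 3 - 1/3*1615 = 3 - 1615/3 = -1606/3 ≈ -535.33)
f - (-2220 + 2047) = -1606/3 - (-2220 + 2047) = -1606/3 - 1*(-173) = -1606/3 + 173 = -1087/3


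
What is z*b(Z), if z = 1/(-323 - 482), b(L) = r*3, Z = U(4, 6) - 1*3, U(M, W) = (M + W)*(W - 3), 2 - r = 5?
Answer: 9/805 ≈ 0.011180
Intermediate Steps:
r = -3 (r = 2 - 1*5 = 2 - 5 = -3)
U(M, W) = (-3 + W)*(M + W) (U(M, W) = (M + W)*(-3 + W) = (-3 + W)*(M + W))
Z = 27 (Z = (6**2 - 3*4 - 3*6 + 4*6) - 1*3 = (36 - 12 - 18 + 24) - 3 = 30 - 3 = 27)
b(L) = -9 (b(L) = -3*3 = -9)
z = -1/805 (z = 1/(-805) = -1/805 ≈ -0.0012422)
z*b(Z) = -1/805*(-9) = 9/805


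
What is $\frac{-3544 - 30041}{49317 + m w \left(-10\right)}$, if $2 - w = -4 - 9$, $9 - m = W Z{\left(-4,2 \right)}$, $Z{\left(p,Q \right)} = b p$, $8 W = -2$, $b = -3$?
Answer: $- \frac{11195}{15839} \approx -0.7068$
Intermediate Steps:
$W = - \frac{1}{4}$ ($W = \frac{1}{8} \left(-2\right) = - \frac{1}{4} \approx -0.25$)
$Z{\left(p,Q \right)} = - 3 p$
$m = 12$ ($m = 9 - - \frac{\left(-3\right) \left(-4\right)}{4} = 9 - \left(- \frac{1}{4}\right) 12 = 9 - -3 = 9 + 3 = 12$)
$w = 15$ ($w = 2 - \left(-4 - 9\right) = 2 - -13 = 2 + 13 = 15$)
$\frac{-3544 - 30041}{49317 + m w \left(-10\right)} = \frac{-3544 - 30041}{49317 + 12 \cdot 15 \left(-10\right)} = - \frac{33585}{49317 + 180 \left(-10\right)} = - \frac{33585}{49317 - 1800} = - \frac{33585}{47517} = \left(-33585\right) \frac{1}{47517} = - \frac{11195}{15839}$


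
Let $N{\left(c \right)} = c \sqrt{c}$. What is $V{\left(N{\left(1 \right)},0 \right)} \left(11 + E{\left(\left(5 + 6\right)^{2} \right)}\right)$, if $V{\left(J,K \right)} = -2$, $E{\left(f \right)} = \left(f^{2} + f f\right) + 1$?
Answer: $-58588$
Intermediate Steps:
$N{\left(c \right)} = c^{\frac{3}{2}}$
$E{\left(f \right)} = 1 + 2 f^{2}$ ($E{\left(f \right)} = \left(f^{2} + f^{2}\right) + 1 = 2 f^{2} + 1 = 1 + 2 f^{2}$)
$V{\left(N{\left(1 \right)},0 \right)} \left(11 + E{\left(\left(5 + 6\right)^{2} \right)}\right) = - 2 \left(11 + \left(1 + 2 \left(\left(5 + 6\right)^{2}\right)^{2}\right)\right) = - 2 \left(11 + \left(1 + 2 \left(11^{2}\right)^{2}\right)\right) = - 2 \left(11 + \left(1 + 2 \cdot 121^{2}\right)\right) = - 2 \left(11 + \left(1 + 2 \cdot 14641\right)\right) = - 2 \left(11 + \left(1 + 29282\right)\right) = - 2 \left(11 + 29283\right) = \left(-2\right) 29294 = -58588$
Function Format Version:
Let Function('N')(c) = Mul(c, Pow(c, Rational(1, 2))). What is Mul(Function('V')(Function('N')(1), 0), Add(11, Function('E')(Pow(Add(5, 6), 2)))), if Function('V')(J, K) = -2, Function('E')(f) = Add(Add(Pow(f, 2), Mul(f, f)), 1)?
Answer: -58588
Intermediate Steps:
Function('N')(c) = Pow(c, Rational(3, 2))
Function('E')(f) = Add(1, Mul(2, Pow(f, 2))) (Function('E')(f) = Add(Add(Pow(f, 2), Pow(f, 2)), 1) = Add(Mul(2, Pow(f, 2)), 1) = Add(1, Mul(2, Pow(f, 2))))
Mul(Function('V')(Function('N')(1), 0), Add(11, Function('E')(Pow(Add(5, 6), 2)))) = Mul(-2, Add(11, Add(1, Mul(2, Pow(Pow(Add(5, 6), 2), 2))))) = Mul(-2, Add(11, Add(1, Mul(2, Pow(Pow(11, 2), 2))))) = Mul(-2, Add(11, Add(1, Mul(2, Pow(121, 2))))) = Mul(-2, Add(11, Add(1, Mul(2, 14641)))) = Mul(-2, Add(11, Add(1, 29282))) = Mul(-2, Add(11, 29283)) = Mul(-2, 29294) = -58588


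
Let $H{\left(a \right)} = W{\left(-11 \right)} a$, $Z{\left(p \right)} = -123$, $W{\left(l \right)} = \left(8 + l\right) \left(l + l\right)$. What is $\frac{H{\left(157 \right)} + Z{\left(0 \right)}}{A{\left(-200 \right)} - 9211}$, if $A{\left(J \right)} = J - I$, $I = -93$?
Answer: $- \frac{3413}{3106} \approx -1.0988$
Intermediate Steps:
$W{\left(l \right)} = 2 l \left(8 + l\right)$ ($W{\left(l \right)} = \left(8 + l\right) 2 l = 2 l \left(8 + l\right)$)
$A{\left(J \right)} = 93 + J$ ($A{\left(J \right)} = J - -93 = J + 93 = 93 + J$)
$H{\left(a \right)} = 66 a$ ($H{\left(a \right)} = 2 \left(-11\right) \left(8 - 11\right) a = 2 \left(-11\right) \left(-3\right) a = 66 a$)
$\frac{H{\left(157 \right)} + Z{\left(0 \right)}}{A{\left(-200 \right)} - 9211} = \frac{66 \cdot 157 - 123}{\left(93 - 200\right) - 9211} = \frac{10362 - 123}{-107 - 9211} = \frac{10239}{-9318} = 10239 \left(- \frac{1}{9318}\right) = - \frac{3413}{3106}$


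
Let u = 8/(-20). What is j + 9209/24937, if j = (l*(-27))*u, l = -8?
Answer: -10726739/124685 ≈ -86.031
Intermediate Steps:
u = -⅖ (u = 8*(-1/20) = -⅖ ≈ -0.40000)
j = -432/5 (j = -8*(-27)*(-⅖) = 216*(-⅖) = -432/5 ≈ -86.400)
j + 9209/24937 = -432/5 + 9209/24937 = -10726739/124685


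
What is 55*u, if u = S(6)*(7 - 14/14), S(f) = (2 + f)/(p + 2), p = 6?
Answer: 330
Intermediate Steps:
S(f) = ¼ + f/8 (S(f) = (2 + f)/(6 + 2) = (2 + f)/8 = (2 + f)*(⅛) = ¼ + f/8)
u = 6 (u = (¼ + (⅛)*6)*(7 - 14/14) = (¼ + ¾)*(7 - 14*1/14) = 1*(7 - 1) = 1*6 = 6)
55*u = 55*6 = 330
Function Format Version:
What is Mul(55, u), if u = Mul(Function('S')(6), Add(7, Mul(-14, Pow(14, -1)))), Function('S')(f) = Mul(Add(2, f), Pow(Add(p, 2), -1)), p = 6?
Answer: 330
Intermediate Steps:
Function('S')(f) = Add(Rational(1, 4), Mul(Rational(1, 8), f)) (Function('S')(f) = Mul(Add(2, f), Pow(Add(6, 2), -1)) = Mul(Add(2, f), Pow(8, -1)) = Mul(Add(2, f), Rational(1, 8)) = Add(Rational(1, 4), Mul(Rational(1, 8), f)))
u = 6 (u = Mul(Add(Rational(1, 4), Mul(Rational(1, 8), 6)), Add(7, Mul(-14, Pow(14, -1)))) = Mul(Add(Rational(1, 4), Rational(3, 4)), Add(7, Mul(-14, Rational(1, 14)))) = Mul(1, Add(7, -1)) = Mul(1, 6) = 6)
Mul(55, u) = Mul(55, 6) = 330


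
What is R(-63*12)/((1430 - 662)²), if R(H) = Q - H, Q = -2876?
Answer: -265/73728 ≈ -0.0035943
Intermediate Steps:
R(H) = -2876 - H
R(-63*12)/((1430 - 662)²) = (-2876 - (-63)*12)/((1430 - 662)²) = (-2876 - 1*(-756))/(768²) = (-2876 + 756)/589824 = -2120*1/589824 = -265/73728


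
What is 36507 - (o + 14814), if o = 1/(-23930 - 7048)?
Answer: 672005755/30978 ≈ 21693.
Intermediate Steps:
o = -1/30978 (o = 1/(-30978) = -1/30978 ≈ -3.2281e-5)
36507 - (o + 14814) = 36507 - (-1/30978 + 14814) = 36507 - 1*458908091/30978 = 36507 - 458908091/30978 = 672005755/30978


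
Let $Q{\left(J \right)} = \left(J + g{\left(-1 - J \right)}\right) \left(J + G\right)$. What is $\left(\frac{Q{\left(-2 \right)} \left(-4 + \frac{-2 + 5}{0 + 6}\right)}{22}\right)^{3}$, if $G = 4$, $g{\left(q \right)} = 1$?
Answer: $\frac{343}{10648} \approx 0.032213$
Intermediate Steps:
$Q{\left(J \right)} = \left(1 + J\right) \left(4 + J\right)$ ($Q{\left(J \right)} = \left(J + 1\right) \left(J + 4\right) = \left(1 + J\right) \left(4 + J\right)$)
$\left(\frac{Q{\left(-2 \right)} \left(-4 + \frac{-2 + 5}{0 + 6}\right)}{22}\right)^{3} = \left(\frac{\left(4 + \left(-2\right)^{2} + 5 \left(-2\right)\right) \left(-4 + \frac{-2 + 5}{0 + 6}\right)}{22}\right)^{3} = \left(\left(4 + 4 - 10\right) \left(-4 + \frac{3}{6}\right) \frac{1}{22}\right)^{3} = \left(- 2 \left(-4 + 3 \cdot \frac{1}{6}\right) \frac{1}{22}\right)^{3} = \left(- 2 \left(-4 + \frac{1}{2}\right) \frac{1}{22}\right)^{3} = \left(\left(-2\right) \left(- \frac{7}{2}\right) \frac{1}{22}\right)^{3} = \left(7 \cdot \frac{1}{22}\right)^{3} = \left(\frac{7}{22}\right)^{3} = \frac{343}{10648}$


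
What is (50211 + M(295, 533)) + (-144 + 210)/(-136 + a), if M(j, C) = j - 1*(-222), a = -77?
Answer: 3601666/71 ≈ 50728.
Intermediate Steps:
M(j, C) = 222 + j (M(j, C) = j + 222 = 222 + j)
(50211 + M(295, 533)) + (-144 + 210)/(-136 + a) = (50211 + (222 + 295)) + (-144 + 210)/(-136 - 77) = (50211 + 517) + 66/(-213) = 50728 + 66*(-1/213) = 50728 - 22/71 = 3601666/71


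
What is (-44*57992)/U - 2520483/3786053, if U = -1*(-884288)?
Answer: -371547107389/104623788602 ≈ -3.5513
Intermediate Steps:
U = 884288
(-44*57992)/U - 2520483/3786053 = -44*57992/884288 - 2520483/3786053 = -2551648*1/884288 - 2520483*1/3786053 = -79739/27634 - 2520483/3786053 = -371547107389/104623788602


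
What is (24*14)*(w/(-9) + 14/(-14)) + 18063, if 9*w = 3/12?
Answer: 478601/27 ≈ 17726.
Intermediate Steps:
w = 1/36 (w = (3/12)/9 = (3*(1/12))/9 = (⅑)*(¼) = 1/36 ≈ 0.027778)
(24*14)*(w/(-9) + 14/(-14)) + 18063 = (24*14)*((1/36)/(-9) + 14/(-14)) + 18063 = 336*((1/36)*(-⅑) + 14*(-1/14)) + 18063 = 336*(-1/324 - 1) + 18063 = 336*(-325/324) + 18063 = -9100/27 + 18063 = 478601/27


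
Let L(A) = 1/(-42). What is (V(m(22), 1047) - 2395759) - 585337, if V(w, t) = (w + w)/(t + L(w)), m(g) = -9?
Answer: -131087735164/43973 ≈ -2.9811e+6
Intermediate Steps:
L(A) = -1/42
V(w, t) = 2*w/(-1/42 + t) (V(w, t) = (w + w)/(t - 1/42) = (2*w)/(-1/42 + t) = 2*w/(-1/42 + t))
(V(m(22), 1047) - 2395759) - 585337 = (84*(-9)/(-1 + 42*1047) - 2395759) - 585337 = (84*(-9)/(-1 + 43974) - 2395759) - 585337 = (84*(-9)/43973 - 2395759) - 585337 = (84*(-9)*(1/43973) - 2395759) - 585337 = (-756/43973 - 2395759) - 585337 = -105348711263/43973 - 585337 = -131087735164/43973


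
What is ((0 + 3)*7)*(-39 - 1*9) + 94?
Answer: -914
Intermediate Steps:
((0 + 3)*7)*(-39 - 1*9) + 94 = (3*7)*(-39 - 9) + 94 = 21*(-48) + 94 = -1008 + 94 = -914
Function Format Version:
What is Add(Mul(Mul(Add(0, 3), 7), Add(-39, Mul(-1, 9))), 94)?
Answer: -914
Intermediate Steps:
Add(Mul(Mul(Add(0, 3), 7), Add(-39, Mul(-1, 9))), 94) = Add(Mul(Mul(3, 7), Add(-39, -9)), 94) = Add(Mul(21, -48), 94) = Add(-1008, 94) = -914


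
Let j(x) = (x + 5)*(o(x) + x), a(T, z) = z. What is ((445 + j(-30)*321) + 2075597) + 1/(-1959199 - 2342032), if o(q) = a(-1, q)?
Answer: 11000578934201/4301231 ≈ 2.5575e+6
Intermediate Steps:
o(q) = q
j(x) = 2*x*(5 + x) (j(x) = (x + 5)*(x + x) = (5 + x)*(2*x) = 2*x*(5 + x))
((445 + j(-30)*321) + 2075597) + 1/(-1959199 - 2342032) = ((445 + (2*(-30)*(5 - 30))*321) + 2075597) + 1/(-1959199 - 2342032) = ((445 + (2*(-30)*(-25))*321) + 2075597) + 1/(-4301231) = ((445 + 1500*321) + 2075597) - 1/4301231 = ((445 + 481500) + 2075597) - 1/4301231 = (481945 + 2075597) - 1/4301231 = 2557542 - 1/4301231 = 11000578934201/4301231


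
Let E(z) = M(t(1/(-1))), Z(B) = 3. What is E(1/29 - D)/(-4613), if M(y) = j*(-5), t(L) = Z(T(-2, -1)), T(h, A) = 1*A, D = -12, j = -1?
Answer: -5/4613 ≈ -0.0010839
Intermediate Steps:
T(h, A) = A
t(L) = 3
M(y) = 5 (M(y) = -1*(-5) = 5)
E(z) = 5
E(1/29 - D)/(-4613) = 5/(-4613) = 5*(-1/4613) = -5/4613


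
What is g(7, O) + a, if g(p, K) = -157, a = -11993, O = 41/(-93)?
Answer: -12150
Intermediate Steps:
O = -41/93 (O = 41*(-1/93) = -41/93 ≈ -0.44086)
g(7, O) + a = -157 - 11993 = -12150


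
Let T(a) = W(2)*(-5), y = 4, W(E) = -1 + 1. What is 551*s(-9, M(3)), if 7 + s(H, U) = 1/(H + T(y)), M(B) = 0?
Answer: -35264/9 ≈ -3918.2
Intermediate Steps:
W(E) = 0
T(a) = 0 (T(a) = 0*(-5) = 0)
s(H, U) = -7 + 1/H (s(H, U) = -7 + 1/(H + 0) = -7 + 1/H)
551*s(-9, M(3)) = 551*(-7 + 1/(-9)) = 551*(-7 - ⅑) = 551*(-64/9) = -35264/9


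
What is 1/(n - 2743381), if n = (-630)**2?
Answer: -1/2346481 ≈ -4.2617e-7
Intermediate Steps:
n = 396900
1/(n - 2743381) = 1/(396900 - 2743381) = 1/(-2346481) = -1/2346481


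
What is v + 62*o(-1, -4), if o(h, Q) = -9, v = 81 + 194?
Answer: -283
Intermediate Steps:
v = 275
v + 62*o(-1, -4) = 275 + 62*(-9) = 275 - 558 = -283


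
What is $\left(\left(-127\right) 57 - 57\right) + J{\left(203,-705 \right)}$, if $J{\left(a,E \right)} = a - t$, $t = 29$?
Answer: $-7122$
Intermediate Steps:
$J{\left(a,E \right)} = -29 + a$ ($J{\left(a,E \right)} = a - 29 = -29 + a$)
$\left(\left(-127\right) 57 - 57\right) + J{\left(203,-705 \right)} = \left(\left(-127\right) 57 - 57\right) + \left(-29 + 203\right) = \left(-7239 - 57\right) + 174 = -7296 + 174 = -7122$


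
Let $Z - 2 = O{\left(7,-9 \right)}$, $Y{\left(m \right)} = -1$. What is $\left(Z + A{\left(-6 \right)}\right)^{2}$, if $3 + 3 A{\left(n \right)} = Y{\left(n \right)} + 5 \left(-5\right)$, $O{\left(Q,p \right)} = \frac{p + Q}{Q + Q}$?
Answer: $\frac{26896}{441} \approx 60.989$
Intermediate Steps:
$O{\left(Q,p \right)} = \frac{Q + p}{2 Q}$
$A{\left(n \right)} = - \frac{29}{3}$ ($A{\left(n \right)} = -1 + \frac{-1 + 5 \left(-5\right)}{3} = -1 + \frac{-1 - 25}{3} = -1 + \frac{1}{3} \left(-26\right) = -1 - \frac{26}{3} = - \frac{29}{3}$)
$Z = \frac{13}{7}$ ($Z = 2 + \frac{7 - 9}{2 \cdot 7} = 2 + \frac{1}{2} \cdot \frac{1}{7} \left(-2\right) = 2 - \frac{1}{7} = \frac{13}{7} \approx 1.8571$)
$\left(Z + A{\left(-6 \right)}\right)^{2} = \left(\frac{13}{7} - \frac{29}{3}\right)^{2} = \left(- \frac{164}{21}\right)^{2} = \frac{26896}{441}$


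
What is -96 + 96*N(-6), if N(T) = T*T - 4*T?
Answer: 5664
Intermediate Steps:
N(T) = T**2 - 4*T
-96 + 96*N(-6) = -96 + 96*(-6*(-4 - 6)) = -96 + 96*(-6*(-10)) = -96 + 96*60 = -96 + 5760 = 5664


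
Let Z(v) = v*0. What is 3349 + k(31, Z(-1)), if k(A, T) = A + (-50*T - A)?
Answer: 3349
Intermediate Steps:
Z(v) = 0
k(A, T) = -50*T (k(A, T) = A + (-A - 50*T) = -50*T)
3349 + k(31, Z(-1)) = 3349 - 50*0 = 3349 + 0 = 3349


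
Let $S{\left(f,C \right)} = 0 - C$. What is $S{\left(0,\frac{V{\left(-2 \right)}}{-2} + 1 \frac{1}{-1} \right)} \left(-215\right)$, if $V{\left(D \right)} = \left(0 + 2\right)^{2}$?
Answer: $-645$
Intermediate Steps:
$V{\left(D \right)} = 4$ ($V{\left(D \right)} = 2^{2} = 4$)
$S{\left(f,C \right)} = - C$
$S{\left(0,\frac{V{\left(-2 \right)}}{-2} + 1 \frac{1}{-1} \right)} \left(-215\right) = - (\frac{4}{-2} + 1 \frac{1}{-1}) \left(-215\right) = - (4 \left(- \frac{1}{2}\right) + 1 \left(-1\right)) \left(-215\right) = - (-2 - 1) \left(-215\right) = \left(-1\right) \left(-3\right) \left(-215\right) = 3 \left(-215\right) = -645$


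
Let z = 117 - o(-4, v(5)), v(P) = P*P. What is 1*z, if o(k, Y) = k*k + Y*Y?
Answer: -524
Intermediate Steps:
v(P) = P**2
o(k, Y) = Y**2 + k**2 (o(k, Y) = k**2 + Y**2 = Y**2 + k**2)
z = -524 (z = 117 - ((5**2)**2 + (-4)**2) = 117 - (25**2 + 16) = 117 - (625 + 16) = 117 - 1*641 = 117 - 641 = -524)
1*z = 1*(-524) = -524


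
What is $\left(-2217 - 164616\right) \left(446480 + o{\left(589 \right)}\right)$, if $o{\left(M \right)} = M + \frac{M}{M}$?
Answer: $-74586029310$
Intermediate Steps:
$o{\left(M \right)} = 1 + M$ ($o{\left(M \right)} = M + 1 = 1 + M$)
$\left(-2217 - 164616\right) \left(446480 + o{\left(589 \right)}\right) = \left(-2217 - 164616\right) \left(446480 + \left(1 + 589\right)\right) = - 166833 \left(446480 + 590\right) = \left(-166833\right) 447070 = -74586029310$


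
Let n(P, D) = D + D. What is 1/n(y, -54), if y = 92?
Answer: -1/108 ≈ -0.0092593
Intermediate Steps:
n(P, D) = 2*D
1/n(y, -54) = 1/(2*(-54)) = 1/(-108) = -1/108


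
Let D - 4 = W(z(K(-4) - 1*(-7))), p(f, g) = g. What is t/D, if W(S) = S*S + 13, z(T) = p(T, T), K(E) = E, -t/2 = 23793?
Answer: -23793/13 ≈ -1830.2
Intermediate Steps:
t = -47586 (t = -2*23793 = -47586)
z(T) = T
W(S) = 13 + S**2 (W(S) = S**2 + 13 = 13 + S**2)
D = 26 (D = 4 + (13 + (-4 - 1*(-7))**2) = 4 + (13 + (-4 + 7)**2) = 4 + (13 + 3**2) = 4 + (13 + 9) = 4 + 22 = 26)
t/D = -47586/26 = -47586*1/26 = -23793/13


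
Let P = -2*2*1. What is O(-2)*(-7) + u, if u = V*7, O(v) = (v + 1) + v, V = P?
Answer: -7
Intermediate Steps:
P = -4 (P = -4*1 = -4)
V = -4
O(v) = 1 + 2*v (O(v) = (1 + v) + v = 1 + 2*v)
u = -28 (u = -4*7 = -28)
O(-2)*(-7) + u = (1 + 2*(-2))*(-7) - 28 = (1 - 4)*(-7) - 28 = -3*(-7) - 28 = 21 - 28 = -7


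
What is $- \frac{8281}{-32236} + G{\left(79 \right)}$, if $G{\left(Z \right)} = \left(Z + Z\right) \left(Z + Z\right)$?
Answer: $\frac{804747785}{32236} \approx 24964.0$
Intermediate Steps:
$G{\left(Z \right)} = 4 Z^{2}$ ($G{\left(Z \right)} = 2 Z 2 Z = 4 Z^{2}$)
$- \frac{8281}{-32236} + G{\left(79 \right)} = - \frac{8281}{-32236} + 4 \cdot 79^{2} = \left(-8281\right) \left(- \frac{1}{32236}\right) + 4 \cdot 6241 = \frac{8281}{32236} + 24964 = \frac{804747785}{32236}$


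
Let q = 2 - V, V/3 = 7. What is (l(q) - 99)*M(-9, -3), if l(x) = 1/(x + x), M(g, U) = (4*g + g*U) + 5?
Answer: 7526/19 ≈ 396.11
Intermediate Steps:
V = 21 (V = 3*7 = 21)
q = -19 (q = 2 - 1*21 = 2 - 21 = -19)
M(g, U) = 5 + 4*g + U*g (M(g, U) = (4*g + U*g) + 5 = 5 + 4*g + U*g)
l(x) = 1/(2*x)
(l(q) - 99)*M(-9, -3) = ((1/2)/(-19) - 99)*(5 + 4*(-9) - 3*(-9)) = ((1/2)*(-1/19) - 99)*(5 - 36 + 27) = (-1/38 - 99)*(-4) = -3763/38*(-4) = 7526/19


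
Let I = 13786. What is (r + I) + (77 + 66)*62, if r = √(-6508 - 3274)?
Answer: 22652 + I*√9782 ≈ 22652.0 + 98.904*I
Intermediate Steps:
r = I*√9782 (r = √(-9782) = I*√9782 ≈ 98.904*I)
(r + I) + (77 + 66)*62 = (I*√9782 + 13786) + (77 + 66)*62 = (13786 + I*√9782) + 143*62 = (13786 + I*√9782) + 8866 = 22652 + I*√9782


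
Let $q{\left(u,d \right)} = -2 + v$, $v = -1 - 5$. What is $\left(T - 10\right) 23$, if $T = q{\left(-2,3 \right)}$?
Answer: $-414$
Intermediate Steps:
$v = -6$ ($v = -1 - 5 = -6$)
$q{\left(u,d \right)} = -8$ ($q{\left(u,d \right)} = -2 - 6 = -8$)
$T = -8$
$\left(T - 10\right) 23 = \left(-8 - 10\right) 23 = \left(-18\right) 23 = -414$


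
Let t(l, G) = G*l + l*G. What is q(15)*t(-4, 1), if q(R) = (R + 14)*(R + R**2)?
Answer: -55680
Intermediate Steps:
t(l, G) = 2*G*l (t(l, G) = G*l + G*l = 2*G*l)
q(R) = (14 + R)*(R + R**2)
q(15)*t(-4, 1) = (15*(14 + 15**2 + 15*15))*(2*1*(-4)) = (15*(14 + 225 + 225))*(-8) = (15*464)*(-8) = 6960*(-8) = -55680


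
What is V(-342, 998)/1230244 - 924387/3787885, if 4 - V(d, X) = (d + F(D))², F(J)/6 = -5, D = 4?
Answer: -415347271682/1165005698485 ≈ -0.35652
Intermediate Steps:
F(J) = -30 (F(J) = 6*(-5) = -30)
V(d, X) = 4 - (-30 + d)² (V(d, X) = 4 - (d - 30)² = 4 - (-30 + d)²)
V(-342, 998)/1230244 - 924387/3787885 = (4 - (-30 - 342)²)/1230244 - 924387/3787885 = (4 - 1*(-372)²)*(1/1230244) - 924387*1/3787885 = (4 - 1*138384)*(1/1230244) - 924387/3787885 = (4 - 138384)*(1/1230244) - 924387/3787885 = -138380*1/1230244 - 924387/3787885 = -34595/307561 - 924387/3787885 = -415347271682/1165005698485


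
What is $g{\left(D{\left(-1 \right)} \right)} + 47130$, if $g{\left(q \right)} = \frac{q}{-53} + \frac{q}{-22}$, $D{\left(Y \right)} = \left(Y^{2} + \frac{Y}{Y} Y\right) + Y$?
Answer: $\frac{54953655}{1166} \approx 47130.0$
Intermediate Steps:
$D{\left(Y \right)} = Y^{2} + 2 Y$ ($D{\left(Y \right)} = \left(Y^{2} + 1 Y\right) + Y = \left(Y^{2} + Y\right) + Y = \left(Y + Y^{2}\right) + Y = Y^{2} + 2 Y$)
$g{\left(q \right)} = - \frac{75 q}{1166}$ ($g{\left(q \right)} = q \left(- \frac{1}{53}\right) + q \left(- \frac{1}{22}\right) = - \frac{q}{53} - \frac{q}{22} = - \frac{75 q}{1166}$)
$g{\left(D{\left(-1 \right)} \right)} + 47130 = - \frac{75 \left(- (2 - 1)\right)}{1166} + 47130 = - \frac{75 \left(\left(-1\right) 1\right)}{1166} + 47130 = \left(- \frac{75}{1166}\right) \left(-1\right) + 47130 = \frac{75}{1166} + 47130 = \frac{54953655}{1166}$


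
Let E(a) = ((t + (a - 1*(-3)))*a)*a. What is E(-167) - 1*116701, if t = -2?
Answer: -4746275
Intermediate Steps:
E(a) = a²*(1 + a) (E(a) = ((-2 + (a - 1*(-3)))*a)*a = ((-2 + (a + 3))*a)*a = ((-2 + (3 + a))*a)*a = ((1 + a)*a)*a = (a*(1 + a))*a = a²*(1 + a))
E(-167) - 1*116701 = (-167)²*(1 - 167) - 1*116701 = 27889*(-166) - 116701 = -4629574 - 116701 = -4746275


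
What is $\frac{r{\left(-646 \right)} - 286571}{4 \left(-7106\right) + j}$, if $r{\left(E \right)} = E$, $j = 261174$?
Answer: $- \frac{41031}{33250} \approx -1.234$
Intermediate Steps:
$\frac{r{\left(-646 \right)} - 286571}{4 \left(-7106\right) + j} = \frac{-646 - 286571}{4 \left(-7106\right) + 261174} = - \frac{287217}{-28424 + 261174} = - \frac{287217}{232750} = \left(-287217\right) \frac{1}{232750} = - \frac{41031}{33250}$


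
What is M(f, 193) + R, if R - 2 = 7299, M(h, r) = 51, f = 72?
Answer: 7352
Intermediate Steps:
R = 7301 (R = 2 + 7299 = 7301)
M(f, 193) + R = 51 + 7301 = 7352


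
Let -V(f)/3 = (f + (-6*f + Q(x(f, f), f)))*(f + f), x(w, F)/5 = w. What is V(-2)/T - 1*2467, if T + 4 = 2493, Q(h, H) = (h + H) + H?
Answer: -6140411/2489 ≈ -2467.0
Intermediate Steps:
x(w, F) = 5*w
Q(h, H) = h + 2*H (Q(h, H) = (H + h) + H = h + 2*H)
T = 2489 (T = -4 + 2493 = 2489)
V(f) = -12*f² (V(f) = -3*(f + (-6*f + (5*f + 2*f)))*(f + f) = -3*(f + (-6*f + 7*f))*2*f = -3*(f + f)*2*f = -3*2*f*2*f = -12*f²)
V(-2)/T - 1*2467 = -12*(-2)²/2489 - 1*2467 = -12*4*(1/2489) - 2467 = -48*1/2489 - 2467 = -48/2489 - 2467 = -6140411/2489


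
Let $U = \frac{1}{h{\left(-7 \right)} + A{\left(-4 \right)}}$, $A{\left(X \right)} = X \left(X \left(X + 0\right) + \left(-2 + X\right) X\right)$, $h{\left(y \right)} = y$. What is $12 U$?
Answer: $- \frac{12}{167} \approx -0.071856$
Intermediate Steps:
$A{\left(X \right)} = X \left(X^{2} + X \left(-2 + X\right)\right)$ ($A{\left(X \right)} = X \left(X X + X \left(-2 + X\right)\right) = X \left(X^{2} + X \left(-2 + X\right)\right)$)
$U = - \frac{1}{167}$ ($U = \frac{1}{-7 + 2 \left(-4\right)^{2} \left(-1 - 4\right)} = \frac{1}{-7 + 2 \cdot 16 \left(-5\right)} = \frac{1}{-7 - 160} = \frac{1}{-167} = - \frac{1}{167} \approx -0.005988$)
$12 U = 12 \left(- \frac{1}{167}\right) = - \frac{12}{167}$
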